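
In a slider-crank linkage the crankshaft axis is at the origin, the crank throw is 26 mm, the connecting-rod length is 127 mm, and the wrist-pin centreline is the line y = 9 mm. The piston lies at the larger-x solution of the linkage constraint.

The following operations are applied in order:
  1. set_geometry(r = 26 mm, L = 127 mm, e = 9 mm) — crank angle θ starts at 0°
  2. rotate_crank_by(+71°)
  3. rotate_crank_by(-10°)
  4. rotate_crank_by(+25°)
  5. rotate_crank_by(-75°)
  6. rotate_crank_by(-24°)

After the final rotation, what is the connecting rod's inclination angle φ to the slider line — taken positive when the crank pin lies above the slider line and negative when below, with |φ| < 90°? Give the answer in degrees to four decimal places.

-6.7143

set_geometry: r = 26 mm, L = 127 mm, e = 9 mm; θ ← 0°
rotate_crank_by(+71°): θ ← 0° +71° = 71°
rotate_crank_by(-10°): θ ← 71° -10° = 61°
rotate_crank_by(+25°): θ ← 61° +25° = 86°
rotate_crank_by(-75°): θ ← 86° -75° = 11°
rotate_crank_by(-24°): θ ← 11° -24° = -13°
crank pin P = (r cos θ, r sin θ) = (25.333622, -5.848727)
h = r sin θ − e = -5.848727 − 9 = -14.848727
sin φ = h / L = -14.848727 / 127 = -0.11691911
φ = arcsin(-0.11691911) = -6.714329°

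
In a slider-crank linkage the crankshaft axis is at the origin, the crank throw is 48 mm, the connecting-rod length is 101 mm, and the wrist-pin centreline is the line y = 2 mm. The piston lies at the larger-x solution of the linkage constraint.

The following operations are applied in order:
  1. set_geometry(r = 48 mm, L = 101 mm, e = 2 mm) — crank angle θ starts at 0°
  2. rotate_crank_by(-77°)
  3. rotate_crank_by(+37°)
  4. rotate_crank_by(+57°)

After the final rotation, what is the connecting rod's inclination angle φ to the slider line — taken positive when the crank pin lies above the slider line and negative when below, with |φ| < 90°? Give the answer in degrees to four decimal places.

6.8429

set_geometry: r = 48 mm, L = 101 mm, e = 2 mm; θ ← 0°
rotate_crank_by(-77°): θ ← 0° -77° = -77°
rotate_crank_by(+37°): θ ← -77° +37° = -40°
rotate_crank_by(+57°): θ ← -40° +57° = 17°
crank pin P = (r cos θ, r sin θ) = (45.902628, 14.033842)
h = r sin θ − e = 14.033842 − 2 = 12.033842
sin φ = h / L = 12.033842 / 101 = 0.11914695
φ = arcsin(0.11914695) = 6.842873°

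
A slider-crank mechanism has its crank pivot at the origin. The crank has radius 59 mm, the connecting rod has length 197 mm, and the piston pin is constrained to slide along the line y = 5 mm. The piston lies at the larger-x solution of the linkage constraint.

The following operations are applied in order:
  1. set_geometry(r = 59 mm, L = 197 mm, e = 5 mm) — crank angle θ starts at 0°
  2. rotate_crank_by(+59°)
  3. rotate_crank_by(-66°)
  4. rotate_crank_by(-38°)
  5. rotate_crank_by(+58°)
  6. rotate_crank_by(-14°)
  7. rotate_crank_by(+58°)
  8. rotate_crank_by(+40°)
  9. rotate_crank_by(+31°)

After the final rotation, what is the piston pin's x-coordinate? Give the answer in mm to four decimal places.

156.2568

set_geometry: r = 59 mm, L = 197 mm, e = 5 mm; θ ← 0°
rotate_crank_by(+59°): θ ← 0° +59° = 59°
rotate_crank_by(-66°): θ ← 59° -66° = -7°
rotate_crank_by(-38°): θ ← -7° -38° = -45°
rotate_crank_by(+58°): θ ← -45° +58° = 13°
rotate_crank_by(-14°): θ ← 13° -14° = -1°
rotate_crank_by(+58°): θ ← -1° +58° = 57°
rotate_crank_by(+40°): θ ← 57° +40° = 97°
rotate_crank_by(+31°): θ ← 97° +31° = 128°
crank pin P = (r cos θ, r sin θ) = (-36.324027, 46.492634)
h = r sin θ − e = 46.492634 − 5 = 41.492634
x = r cos θ + √(L² − h²) = -36.324027 + √(38809.0 − 1721.6387) = -36.324027 + 192.580792 = 156.256765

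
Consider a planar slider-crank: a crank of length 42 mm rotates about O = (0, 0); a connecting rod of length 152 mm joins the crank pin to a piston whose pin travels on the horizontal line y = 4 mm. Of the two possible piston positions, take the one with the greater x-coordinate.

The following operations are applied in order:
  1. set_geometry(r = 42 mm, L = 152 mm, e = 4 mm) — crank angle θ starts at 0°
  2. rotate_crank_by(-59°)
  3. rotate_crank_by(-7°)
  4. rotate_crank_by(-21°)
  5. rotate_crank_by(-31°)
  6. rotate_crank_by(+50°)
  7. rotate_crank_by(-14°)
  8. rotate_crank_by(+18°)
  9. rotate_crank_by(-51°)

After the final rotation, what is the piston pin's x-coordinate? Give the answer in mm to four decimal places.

set_geometry: r = 42 mm, L = 152 mm, e = 4 mm; θ ← 0°
rotate_crank_by(-59°): θ ← 0° -59° = -59°
rotate_crank_by(-7°): θ ← -59° -7° = -66°
rotate_crank_by(-21°): θ ← -66° -21° = -87°
rotate_crank_by(-31°): θ ← -87° -31° = -118°
rotate_crank_by(+50°): θ ← -118° +50° = -68°
rotate_crank_by(-14°): θ ← -68° -14° = -82°
rotate_crank_by(+18°): θ ← -82° +18° = -64°
rotate_crank_by(-51°): θ ← -64° -51° = -115°
crank pin P = (r cos θ, r sin θ) = (-17.749967, -38.064927)
h = r sin θ − e = -38.064927 − 4 = -42.064927
x = r cos θ + √(L² − h²) = -17.749967 + √(23104.0 − 1769.4581) = -17.749967 + 146.063486 = 128.313519

128.3135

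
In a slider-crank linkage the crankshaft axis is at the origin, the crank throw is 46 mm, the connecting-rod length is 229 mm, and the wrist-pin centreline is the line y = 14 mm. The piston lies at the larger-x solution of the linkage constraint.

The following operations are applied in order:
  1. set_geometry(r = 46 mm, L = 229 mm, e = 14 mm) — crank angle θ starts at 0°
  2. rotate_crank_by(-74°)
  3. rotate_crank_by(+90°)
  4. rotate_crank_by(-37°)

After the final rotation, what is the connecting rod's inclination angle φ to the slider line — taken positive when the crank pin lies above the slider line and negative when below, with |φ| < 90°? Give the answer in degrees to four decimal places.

set_geometry: r = 46 mm, L = 229 mm, e = 14 mm; θ ← 0°
rotate_crank_by(-74°): θ ← 0° -74° = -74°
rotate_crank_by(+90°): θ ← -74° +90° = 16°
rotate_crank_by(-37°): θ ← 16° -37° = -21°
crank pin P = (r cos θ, r sin θ) = (42.944700, -16.484926)
h = r sin θ − e = -16.484926 − 14 = -30.484926
sin φ = h / L = -30.484926 / 229 = -0.13312195
φ = arcsin(-0.13312195) = -7.650035°

-7.6500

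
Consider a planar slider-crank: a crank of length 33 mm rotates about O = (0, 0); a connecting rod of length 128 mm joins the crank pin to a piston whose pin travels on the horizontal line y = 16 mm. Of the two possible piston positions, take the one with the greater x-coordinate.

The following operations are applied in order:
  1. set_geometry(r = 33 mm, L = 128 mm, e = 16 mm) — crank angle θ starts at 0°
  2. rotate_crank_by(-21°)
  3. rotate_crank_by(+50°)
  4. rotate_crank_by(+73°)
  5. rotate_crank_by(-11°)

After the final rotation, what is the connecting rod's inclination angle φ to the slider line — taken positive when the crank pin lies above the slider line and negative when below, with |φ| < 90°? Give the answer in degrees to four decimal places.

7.6299

set_geometry: r = 33 mm, L = 128 mm, e = 16 mm; θ ← 0°
rotate_crank_by(-21°): θ ← 0° -21° = -21°
rotate_crank_by(+50°): θ ← -21° +50° = 29°
rotate_crank_by(+73°): θ ← 29° +73° = 102°
rotate_crank_by(-11°): θ ← 102° -11° = 91°
crank pin P = (r cos θ, r sin θ) = (-0.575929, 32.994974)
h = r sin θ − e = 32.994974 − 16 = 16.994974
sin φ = h / L = 16.994974 / 128 = 0.13277323
φ = arcsin(0.13277323) = 7.629876°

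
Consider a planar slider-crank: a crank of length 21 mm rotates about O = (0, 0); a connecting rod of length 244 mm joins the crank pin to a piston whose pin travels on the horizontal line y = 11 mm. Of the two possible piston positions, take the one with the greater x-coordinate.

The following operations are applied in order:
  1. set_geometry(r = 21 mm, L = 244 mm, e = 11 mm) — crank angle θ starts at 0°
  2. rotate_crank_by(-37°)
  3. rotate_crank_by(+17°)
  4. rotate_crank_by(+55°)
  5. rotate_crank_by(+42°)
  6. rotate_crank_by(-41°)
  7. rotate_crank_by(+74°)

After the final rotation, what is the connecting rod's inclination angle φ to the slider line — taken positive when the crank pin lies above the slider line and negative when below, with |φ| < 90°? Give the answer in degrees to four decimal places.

2.0512

set_geometry: r = 21 mm, L = 244 mm, e = 11 mm; θ ← 0°
rotate_crank_by(-37°): θ ← 0° -37° = -37°
rotate_crank_by(+17°): θ ← -37° +17° = -20°
rotate_crank_by(+55°): θ ← -20° +55° = 35°
rotate_crank_by(+42°): θ ← 35° +42° = 77°
rotate_crank_by(-41°): θ ← 77° -41° = 36°
rotate_crank_by(+74°): θ ← 36° +74° = 110°
crank pin P = (r cos θ, r sin θ) = (-7.182423, 19.733545)
h = r sin θ − e = 19.733545 − 11 = 8.733545
sin φ = h / L = 8.733545 / 244 = 0.03579322
φ = arcsin(0.03579322) = 2.051238°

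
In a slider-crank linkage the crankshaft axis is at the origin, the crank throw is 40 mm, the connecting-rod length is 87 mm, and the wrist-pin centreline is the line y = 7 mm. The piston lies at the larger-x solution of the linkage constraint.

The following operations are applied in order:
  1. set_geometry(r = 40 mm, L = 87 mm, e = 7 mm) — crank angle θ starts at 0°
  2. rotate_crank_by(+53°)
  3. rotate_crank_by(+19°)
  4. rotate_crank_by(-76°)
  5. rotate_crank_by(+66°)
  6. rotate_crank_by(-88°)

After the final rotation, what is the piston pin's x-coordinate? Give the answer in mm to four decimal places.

set_geometry: r = 40 mm, L = 87 mm, e = 7 mm; θ ← 0°
rotate_crank_by(+53°): θ ← 0° +53° = 53°
rotate_crank_by(+19°): θ ← 53° +19° = 72°
rotate_crank_by(-76°): θ ← 72° -76° = -4°
rotate_crank_by(+66°): θ ← -4° +66° = 62°
rotate_crank_by(-88°): θ ← 62° -88° = -26°
crank pin P = (r cos θ, r sin θ) = (35.951762, -17.534846)
h = r sin θ − e = -17.534846 − 7 = -24.534846
x = r cos θ + √(L² − h²) = 35.951762 + √(7569.0 − 601.9587) = 35.951762 + 83.468805 = 119.420566

119.4206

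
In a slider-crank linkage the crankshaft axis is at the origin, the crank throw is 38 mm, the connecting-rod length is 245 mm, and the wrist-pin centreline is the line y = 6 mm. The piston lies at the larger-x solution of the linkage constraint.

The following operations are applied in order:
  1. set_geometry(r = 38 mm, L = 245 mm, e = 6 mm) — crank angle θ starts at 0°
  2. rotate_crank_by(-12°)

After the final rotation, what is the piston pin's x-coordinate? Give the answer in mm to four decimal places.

281.7749

set_geometry: r = 38 mm, L = 245 mm, e = 6 mm; θ ← 0°
rotate_crank_by(-12°): θ ← 0° -12° = -12°
crank pin P = (r cos θ, r sin θ) = (37.169609, -7.900644)
h = r sin θ − e = -7.900644 − 6 = -13.900644
x = r cos θ + √(L² − h²) = 37.169609 + √(60025.0 − 193.2279) = 37.169609 + 244.605339 = 281.774948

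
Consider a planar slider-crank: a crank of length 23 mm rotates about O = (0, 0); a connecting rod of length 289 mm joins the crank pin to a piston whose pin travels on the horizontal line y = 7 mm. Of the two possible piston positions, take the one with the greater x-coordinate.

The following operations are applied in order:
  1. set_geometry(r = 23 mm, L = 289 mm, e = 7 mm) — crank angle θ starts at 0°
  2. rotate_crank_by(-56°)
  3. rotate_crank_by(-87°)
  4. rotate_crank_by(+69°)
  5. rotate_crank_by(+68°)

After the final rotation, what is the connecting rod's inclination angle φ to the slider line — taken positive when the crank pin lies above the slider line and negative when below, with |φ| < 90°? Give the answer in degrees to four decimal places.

-1.8648

set_geometry: r = 23 mm, L = 289 mm, e = 7 mm; θ ← 0°
rotate_crank_by(-56°): θ ← 0° -56° = -56°
rotate_crank_by(-87°): θ ← -56° -87° = -143°
rotate_crank_by(+69°): θ ← -143° +69° = -74°
rotate_crank_by(+68°): θ ← -74° +68° = -6°
crank pin P = (r cos θ, r sin θ) = (22.874004, -2.404155)
h = r sin θ − e = -2.404155 − 7 = -9.404155
sin φ = h / L = -9.404155 / 289 = -0.03254033
φ = arcsin(-0.03254033) = -1.864753°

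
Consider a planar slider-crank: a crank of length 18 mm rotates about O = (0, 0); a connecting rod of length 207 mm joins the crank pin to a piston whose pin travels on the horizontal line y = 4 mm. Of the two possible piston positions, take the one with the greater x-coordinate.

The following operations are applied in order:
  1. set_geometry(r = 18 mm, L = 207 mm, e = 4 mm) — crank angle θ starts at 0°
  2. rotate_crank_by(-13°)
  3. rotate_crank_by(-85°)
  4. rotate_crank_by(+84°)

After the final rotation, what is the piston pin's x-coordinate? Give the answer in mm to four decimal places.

set_geometry: r = 18 mm, L = 207 mm, e = 4 mm; θ ← 0°
rotate_crank_by(-13°): θ ← 0° -13° = -13°
rotate_crank_by(-85°): θ ← -13° -85° = -98°
rotate_crank_by(+84°): θ ← -98° +84° = -14°
crank pin P = (r cos θ, r sin θ) = (17.465323, -4.354594)
h = r sin θ − e = -4.354594 − 4 = -8.354594
x = r cos θ + √(L² − h²) = 17.465323 + √(42849.0 − 69.7992) = 17.465323 + 206.831334 = 224.296657

224.2967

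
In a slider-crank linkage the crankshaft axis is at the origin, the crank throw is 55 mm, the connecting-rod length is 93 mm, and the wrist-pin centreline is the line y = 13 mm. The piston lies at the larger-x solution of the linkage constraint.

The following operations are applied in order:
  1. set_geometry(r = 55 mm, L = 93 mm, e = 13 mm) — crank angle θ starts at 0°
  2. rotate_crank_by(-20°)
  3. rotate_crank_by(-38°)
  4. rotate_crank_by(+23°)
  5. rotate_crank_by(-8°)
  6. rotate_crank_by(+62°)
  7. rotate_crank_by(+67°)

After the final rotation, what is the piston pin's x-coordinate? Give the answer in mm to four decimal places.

86.8802

set_geometry: r = 55 mm, L = 93 mm, e = 13 mm; θ ← 0°
rotate_crank_by(-20°): θ ← 0° -20° = -20°
rotate_crank_by(-38°): θ ← -20° -38° = -58°
rotate_crank_by(+23°): θ ← -58° +23° = -35°
rotate_crank_by(-8°): θ ← -35° -8° = -43°
rotate_crank_by(+62°): θ ← -43° +62° = 19°
rotate_crank_by(+67°): θ ← 19° +67° = 86°
crank pin P = (r cos θ, r sin θ) = (3.836606, 54.866023)
h = r sin θ − e = 54.866023 − 13 = 41.866023
x = r cos θ + √(L² − h²) = 3.836606 + √(8649.0 − 1752.7639) = 3.836606 + 83.043580 = 86.880186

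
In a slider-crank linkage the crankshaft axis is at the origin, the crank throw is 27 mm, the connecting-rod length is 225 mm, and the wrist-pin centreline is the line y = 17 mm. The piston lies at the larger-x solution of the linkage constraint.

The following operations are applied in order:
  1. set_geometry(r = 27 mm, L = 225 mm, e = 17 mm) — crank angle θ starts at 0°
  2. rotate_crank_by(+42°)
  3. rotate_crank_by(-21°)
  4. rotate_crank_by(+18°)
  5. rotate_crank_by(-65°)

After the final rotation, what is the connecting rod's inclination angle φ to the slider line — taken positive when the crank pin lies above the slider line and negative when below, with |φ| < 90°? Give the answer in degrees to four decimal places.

set_geometry: r = 27 mm, L = 225 mm, e = 17 mm; θ ← 0°
rotate_crank_by(+42°): θ ← 0° +42° = 42°
rotate_crank_by(-21°): θ ← 42° -21° = 21°
rotate_crank_by(+18°): θ ← 21° +18° = 39°
rotate_crank_by(-65°): θ ← 39° -65° = -26°
crank pin P = (r cos θ, r sin θ) = (24.267439, -11.836021)
h = r sin θ − e = -11.836021 − 17 = -28.836021
sin φ = h / L = -28.836021 / 225 = -0.12816009
φ = arcsin(-0.12816009) = -7.363284°

-7.3633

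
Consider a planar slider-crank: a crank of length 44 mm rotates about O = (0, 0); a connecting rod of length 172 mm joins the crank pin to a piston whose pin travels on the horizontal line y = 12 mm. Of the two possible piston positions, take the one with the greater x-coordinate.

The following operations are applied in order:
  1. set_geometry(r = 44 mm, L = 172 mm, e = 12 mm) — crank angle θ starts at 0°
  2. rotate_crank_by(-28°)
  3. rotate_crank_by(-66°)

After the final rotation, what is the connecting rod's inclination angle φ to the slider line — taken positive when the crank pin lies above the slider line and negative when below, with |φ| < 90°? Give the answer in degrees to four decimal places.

-18.9630

set_geometry: r = 44 mm, L = 172 mm, e = 12 mm; θ ← 0°
rotate_crank_by(-28°): θ ← 0° -28° = -28°
rotate_crank_by(-66°): θ ← -28° -66° = -94°
crank pin P = (r cos θ, r sin θ) = (-3.069285, -43.892818)
h = r sin θ − e = -43.892818 − 12 = -55.892818
sin φ = h / L = -55.892818 / 172 = -0.32495825
φ = arcsin(-0.32495825) = -18.963045°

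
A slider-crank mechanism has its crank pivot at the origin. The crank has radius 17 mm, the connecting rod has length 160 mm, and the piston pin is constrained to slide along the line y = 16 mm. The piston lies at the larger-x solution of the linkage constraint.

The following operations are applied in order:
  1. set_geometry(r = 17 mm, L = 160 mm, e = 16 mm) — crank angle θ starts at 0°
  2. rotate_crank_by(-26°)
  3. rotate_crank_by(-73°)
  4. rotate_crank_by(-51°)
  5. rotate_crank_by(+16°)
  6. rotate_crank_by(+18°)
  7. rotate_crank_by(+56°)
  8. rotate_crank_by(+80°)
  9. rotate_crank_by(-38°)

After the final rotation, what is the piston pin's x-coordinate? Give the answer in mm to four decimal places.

174.7501

set_geometry: r = 17 mm, L = 160 mm, e = 16 mm; θ ← 0°
rotate_crank_by(-26°): θ ← 0° -26° = -26°
rotate_crank_by(-73°): θ ← -26° -73° = -99°
rotate_crank_by(-51°): θ ← -99° -51° = -150°
rotate_crank_by(+16°): θ ← -150° +16° = -134°
rotate_crank_by(+18°): θ ← -134° +18° = -116°
rotate_crank_by(+56°): θ ← -116° +56° = -60°
rotate_crank_by(+80°): θ ← -60° +80° = 20°
rotate_crank_by(-38°): θ ← 20° -38° = -18°
crank pin P = (r cos θ, r sin θ) = (16.167961, -5.253289)
h = r sin θ − e = -5.253289 − 16 = -21.253289
x = r cos θ + √(L² − h²) = 16.167961 + √(25600.0 − 451.7023) = 16.167961 + 158.582148 = 174.750109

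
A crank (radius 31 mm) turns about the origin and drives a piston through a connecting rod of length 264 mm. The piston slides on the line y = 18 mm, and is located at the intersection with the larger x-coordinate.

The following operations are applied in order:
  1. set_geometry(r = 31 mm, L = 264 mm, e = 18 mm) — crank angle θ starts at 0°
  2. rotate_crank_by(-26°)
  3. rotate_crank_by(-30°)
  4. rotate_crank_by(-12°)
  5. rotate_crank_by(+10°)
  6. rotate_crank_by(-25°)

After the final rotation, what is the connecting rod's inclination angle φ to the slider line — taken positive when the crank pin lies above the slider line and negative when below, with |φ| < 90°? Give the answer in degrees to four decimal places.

-10.6454

set_geometry: r = 31 mm, L = 264 mm, e = 18 mm; θ ← 0°
rotate_crank_by(-26°): θ ← 0° -26° = -26°
rotate_crank_by(-30°): θ ← -26° -30° = -56°
rotate_crank_by(-12°): θ ← -56° -12° = -68°
rotate_crank_by(+10°): θ ← -68° +10° = -58°
rotate_crank_by(-25°): θ ← -58° -25° = -83°
crank pin P = (r cos θ, r sin θ) = (3.777950, -30.768931)
h = r sin θ − e = -30.768931 − 18 = -48.768931
sin φ = h / L = -48.768931 / 264 = -0.18473080
φ = arcsin(-0.18473080) = -10.645438°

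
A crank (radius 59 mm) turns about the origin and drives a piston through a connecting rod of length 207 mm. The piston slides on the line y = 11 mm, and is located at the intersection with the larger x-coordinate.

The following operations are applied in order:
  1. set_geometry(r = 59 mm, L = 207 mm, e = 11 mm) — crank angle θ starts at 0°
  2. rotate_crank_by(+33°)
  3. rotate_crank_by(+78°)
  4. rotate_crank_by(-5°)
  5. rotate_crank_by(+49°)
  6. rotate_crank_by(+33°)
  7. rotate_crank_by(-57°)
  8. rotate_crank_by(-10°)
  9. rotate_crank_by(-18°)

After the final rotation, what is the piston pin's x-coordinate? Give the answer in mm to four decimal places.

188.4403

set_geometry: r = 59 mm, L = 207 mm, e = 11 mm; θ ← 0°
rotate_crank_by(+33°): θ ← 0° +33° = 33°
rotate_crank_by(+78°): θ ← 33° +78° = 111°
rotate_crank_by(-5°): θ ← 111° -5° = 106°
rotate_crank_by(+49°): θ ← 106° +49° = 155°
rotate_crank_by(+33°): θ ← 155° +33° = 188°
rotate_crank_by(-57°): θ ← 188° -57° = 131°
rotate_crank_by(-10°): θ ← 131° -10° = 121°
rotate_crank_by(-18°): θ ← 121° -18° = 103°
crank pin P = (r cos θ, r sin θ) = (-13.272112, 57.487834)
h = r sin θ − e = 57.487834 − 11 = 46.487834
x = r cos θ + √(L² − h²) = -13.272112 + √(42849.0 − 2161.1187) = -13.272112 + 201.712373 = 188.440261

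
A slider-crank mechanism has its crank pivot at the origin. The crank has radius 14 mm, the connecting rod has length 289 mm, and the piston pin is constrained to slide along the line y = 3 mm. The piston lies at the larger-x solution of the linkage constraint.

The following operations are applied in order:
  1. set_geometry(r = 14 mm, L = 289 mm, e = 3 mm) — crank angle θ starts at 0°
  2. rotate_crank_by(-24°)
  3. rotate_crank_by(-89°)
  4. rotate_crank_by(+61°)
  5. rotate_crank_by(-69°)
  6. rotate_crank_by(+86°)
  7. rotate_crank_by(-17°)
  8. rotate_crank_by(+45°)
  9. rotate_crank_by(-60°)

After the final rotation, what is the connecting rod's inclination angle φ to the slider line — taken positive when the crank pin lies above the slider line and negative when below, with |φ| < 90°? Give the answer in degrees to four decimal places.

-3.1513

set_geometry: r = 14 mm, L = 289 mm, e = 3 mm; θ ← 0°
rotate_crank_by(-24°): θ ← 0° -24° = -24°
rotate_crank_by(-89°): θ ← -24° -89° = -113°
rotate_crank_by(+61°): θ ← -113° +61° = -52°
rotate_crank_by(-69°): θ ← -52° -69° = -121°
rotate_crank_by(+86°): θ ← -121° +86° = -35°
rotate_crank_by(-17°): θ ← -35° -17° = -52°
rotate_crank_by(+45°): θ ← -52° +45° = -7°
rotate_crank_by(-60°): θ ← -7° -60° = -67°
crank pin P = (r cos θ, r sin θ) = (5.470236, -12.887068)
h = r sin θ − e = -12.887068 − 3 = -15.887068
sin φ = h / L = -15.887068 / 289 = -0.05497255
φ = arcsin(-0.05497255) = -3.151284°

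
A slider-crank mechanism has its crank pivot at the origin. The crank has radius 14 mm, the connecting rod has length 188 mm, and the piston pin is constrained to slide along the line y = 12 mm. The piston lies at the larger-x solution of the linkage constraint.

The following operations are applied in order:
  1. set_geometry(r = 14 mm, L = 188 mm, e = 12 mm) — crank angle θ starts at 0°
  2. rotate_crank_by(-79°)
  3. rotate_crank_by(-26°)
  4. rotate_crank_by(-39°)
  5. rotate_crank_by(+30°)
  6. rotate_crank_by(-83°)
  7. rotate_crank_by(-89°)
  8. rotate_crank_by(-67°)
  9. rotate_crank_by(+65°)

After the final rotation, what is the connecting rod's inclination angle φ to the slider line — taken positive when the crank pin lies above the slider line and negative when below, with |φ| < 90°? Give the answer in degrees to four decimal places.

0.4007

set_geometry: r = 14 mm, L = 188 mm, e = 12 mm; θ ← 0°
rotate_crank_by(-79°): θ ← 0° -79° = -79°
rotate_crank_by(-26°): θ ← -79° -26° = -105°
rotate_crank_by(-39°): θ ← -105° -39° = -144°
rotate_crank_by(+30°): θ ← -144° +30° = -114°
rotate_crank_by(-83°): θ ← -114° -83° = -197°
rotate_crank_by(-89°): θ ← -197° -89° = -286°
rotate_crank_by(-67°): θ ← -286° -67° = -353°
rotate_crank_by(+65°): θ ← -353° +65° = -288°
crank pin P = (r cos θ, r sin θ) = (4.326238, 13.314791)
h = r sin θ − e = 13.314791 − 12 = 1.314791
sin φ = h / L = 1.314791 / 188 = 0.00699357
φ = arcsin(0.00699357) = 0.400705°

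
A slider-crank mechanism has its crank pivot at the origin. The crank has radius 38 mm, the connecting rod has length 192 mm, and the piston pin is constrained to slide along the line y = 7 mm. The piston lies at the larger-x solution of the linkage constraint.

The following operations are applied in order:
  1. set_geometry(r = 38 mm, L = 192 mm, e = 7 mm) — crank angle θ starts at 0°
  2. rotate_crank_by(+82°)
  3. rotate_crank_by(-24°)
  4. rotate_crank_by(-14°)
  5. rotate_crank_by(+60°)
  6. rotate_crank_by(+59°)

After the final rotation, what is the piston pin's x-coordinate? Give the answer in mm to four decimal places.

155.6164

set_geometry: r = 38 mm, L = 192 mm, e = 7 mm; θ ← 0°
rotate_crank_by(+82°): θ ← 0° +82° = 82°
rotate_crank_by(-24°): θ ← 82° -24° = 58°
rotate_crank_by(-14°): θ ← 58° -14° = 44°
rotate_crank_by(+60°): θ ← 44° +60° = 104°
rotate_crank_by(+59°): θ ← 104° +59° = 163°
crank pin P = (r cos θ, r sin θ) = (-36.339581, 11.110125)
h = r sin θ − e = 11.110125 − 7 = 4.110125
x = r cos θ + √(L² − h²) = -36.339581 + √(36864.0 − 16.8931) = -36.339581 + 191.956002 = 155.616422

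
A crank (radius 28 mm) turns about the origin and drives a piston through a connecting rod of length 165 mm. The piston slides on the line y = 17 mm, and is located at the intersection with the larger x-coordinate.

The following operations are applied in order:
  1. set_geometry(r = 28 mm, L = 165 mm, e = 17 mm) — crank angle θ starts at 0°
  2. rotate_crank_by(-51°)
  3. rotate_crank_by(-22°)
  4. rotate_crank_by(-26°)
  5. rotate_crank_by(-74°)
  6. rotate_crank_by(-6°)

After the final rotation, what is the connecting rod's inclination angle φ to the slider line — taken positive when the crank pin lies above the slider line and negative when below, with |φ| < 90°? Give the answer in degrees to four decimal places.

set_geometry: r = 28 mm, L = 165 mm, e = 17 mm; θ ← 0°
rotate_crank_by(-51°): θ ← 0° -51° = -51°
rotate_crank_by(-22°): θ ← -51° -22° = -73°
rotate_crank_by(-26°): θ ← -73° -26° = -99°
rotate_crank_by(-74°): θ ← -99° -74° = -173°
rotate_crank_by(-6°): θ ← -173° -6° = -179°
crank pin P = (r cos θ, r sin θ) = (-27.995735, -0.488667)
h = r sin θ − e = -0.488667 − 17 = -17.488667
sin φ = h / L = -17.488667 / 165 = -0.10599192
φ = arcsin(-0.10599192) = -6.084319°

-6.0843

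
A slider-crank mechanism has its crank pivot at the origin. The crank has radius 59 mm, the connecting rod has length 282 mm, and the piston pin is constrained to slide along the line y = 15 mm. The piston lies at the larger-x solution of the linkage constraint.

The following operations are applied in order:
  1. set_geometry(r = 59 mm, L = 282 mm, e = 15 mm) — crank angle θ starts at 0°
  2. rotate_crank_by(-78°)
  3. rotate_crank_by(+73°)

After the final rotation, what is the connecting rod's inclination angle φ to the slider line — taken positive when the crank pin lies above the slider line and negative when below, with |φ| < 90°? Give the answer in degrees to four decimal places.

-4.0959

set_geometry: r = 59 mm, L = 282 mm, e = 15 mm; θ ← 0°
rotate_crank_by(-78°): θ ← 0° -78° = -78°
rotate_crank_by(+73°): θ ← -78° +73° = -5°
crank pin P = (r cos θ, r sin θ) = (58.775487, -5.142189)
h = r sin θ − e = -5.142189 − 15 = -20.142189
sin φ = h / L = -20.142189 / 282 = -0.07142620
φ = arcsin(-0.07142620) = -4.095908°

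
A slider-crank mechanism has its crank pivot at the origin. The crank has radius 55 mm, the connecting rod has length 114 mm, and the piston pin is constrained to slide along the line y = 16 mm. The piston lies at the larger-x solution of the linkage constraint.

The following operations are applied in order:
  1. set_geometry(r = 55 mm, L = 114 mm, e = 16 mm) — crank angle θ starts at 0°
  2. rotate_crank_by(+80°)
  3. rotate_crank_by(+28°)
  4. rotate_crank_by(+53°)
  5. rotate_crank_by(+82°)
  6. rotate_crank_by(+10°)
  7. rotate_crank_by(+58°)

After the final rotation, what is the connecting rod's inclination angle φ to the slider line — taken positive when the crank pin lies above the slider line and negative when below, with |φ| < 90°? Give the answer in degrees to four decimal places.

-30.2959

set_geometry: r = 55 mm, L = 114 mm, e = 16 mm; θ ← 0°
rotate_crank_by(+80°): θ ← 0° +80° = 80°
rotate_crank_by(+28°): θ ← 80° +28° = 108°
rotate_crank_by(+53°): θ ← 108° +53° = 161°
rotate_crank_by(+82°): θ ← 161° +82° = 243°
rotate_crank_by(+10°): θ ← 243° +10° = 253°
rotate_crank_by(+58°): θ ← 253° +58° = 311°
crank pin P = (r cos θ, r sin θ) = (36.083247, -41.509027)
h = r sin θ − e = -41.509027 − 16 = -57.509027
sin φ = h / L = -57.509027 / 114 = -0.50446515
φ = arcsin(-0.50446515) = -30.295854°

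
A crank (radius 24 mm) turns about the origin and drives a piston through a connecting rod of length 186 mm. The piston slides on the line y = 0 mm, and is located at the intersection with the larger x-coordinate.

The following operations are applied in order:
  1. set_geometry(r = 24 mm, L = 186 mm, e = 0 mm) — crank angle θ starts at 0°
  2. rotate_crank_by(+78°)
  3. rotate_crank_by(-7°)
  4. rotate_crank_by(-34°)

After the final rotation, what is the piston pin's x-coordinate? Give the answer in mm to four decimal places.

set_geometry: r = 24 mm, L = 186 mm, e = 0 mm; θ ← 0°
rotate_crank_by(+78°): θ ← 0° +78° = 78°
rotate_crank_by(-7°): θ ← 78° -7° = 71°
rotate_crank_by(-34°): θ ← 71° -34° = 37°
crank pin P = (r cos θ, r sin θ) = (19.167252, 14.443561)
h = r sin θ − e = 14.443561 − 0 = 14.443561
x = r cos θ + √(L² − h²) = 19.167252 + √(34596.0 − 208.6164) = 19.167252 + 185.438355 = 204.605607

204.6056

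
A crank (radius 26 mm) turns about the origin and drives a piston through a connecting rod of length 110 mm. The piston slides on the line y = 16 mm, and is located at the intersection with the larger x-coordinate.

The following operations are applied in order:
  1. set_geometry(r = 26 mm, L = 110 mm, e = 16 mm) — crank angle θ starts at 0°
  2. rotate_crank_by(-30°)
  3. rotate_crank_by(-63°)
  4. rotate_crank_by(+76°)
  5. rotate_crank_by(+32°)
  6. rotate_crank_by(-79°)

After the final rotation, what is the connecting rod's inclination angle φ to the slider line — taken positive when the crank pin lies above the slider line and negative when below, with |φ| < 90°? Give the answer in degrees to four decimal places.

set_geometry: r = 26 mm, L = 110 mm, e = 16 mm; θ ← 0°
rotate_crank_by(-30°): θ ← 0° -30° = -30°
rotate_crank_by(-63°): θ ← -30° -63° = -93°
rotate_crank_by(+76°): θ ← -93° +76° = -17°
rotate_crank_by(+32°): θ ← -17° +32° = 15°
rotate_crank_by(-79°): θ ← 15° -79° = -64°
crank pin P = (r cos θ, r sin θ) = (11.397650, -23.368645)
h = r sin θ − e = -23.368645 − 16 = -39.368645
sin φ = h / L = -39.368645 / 110 = -0.35789677
φ = arcsin(-0.35789677) = -20.971086°

-20.9711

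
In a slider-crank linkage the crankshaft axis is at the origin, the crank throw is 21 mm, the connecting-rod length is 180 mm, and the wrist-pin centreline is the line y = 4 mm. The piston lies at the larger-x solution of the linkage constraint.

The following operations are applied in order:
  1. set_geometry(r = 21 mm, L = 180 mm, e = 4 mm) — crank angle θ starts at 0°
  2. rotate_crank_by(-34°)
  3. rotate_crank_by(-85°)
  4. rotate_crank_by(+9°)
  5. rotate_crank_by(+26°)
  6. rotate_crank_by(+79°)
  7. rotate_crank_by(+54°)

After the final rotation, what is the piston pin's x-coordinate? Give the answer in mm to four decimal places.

set_geometry: r = 21 mm, L = 180 mm, e = 4 mm; θ ← 0°
rotate_crank_by(-34°): θ ← 0° -34° = -34°
rotate_crank_by(-85°): θ ← -34° -85° = -119°
rotate_crank_by(+9°): θ ← -119° +9° = -110°
rotate_crank_by(+26°): θ ← -110° +26° = -84°
rotate_crank_by(+79°): θ ← -84° +79° = -5°
rotate_crank_by(+54°): θ ← -5° +54° = 49°
crank pin P = (r cos θ, r sin θ) = (13.777240, 15.848901)
h = r sin θ − e = 15.848901 − 4 = 11.848901
x = r cos θ + √(L² − h²) = 13.777240 + √(32400.0 − 140.3965) = 13.777240 + 179.609586 = 193.386826

193.3868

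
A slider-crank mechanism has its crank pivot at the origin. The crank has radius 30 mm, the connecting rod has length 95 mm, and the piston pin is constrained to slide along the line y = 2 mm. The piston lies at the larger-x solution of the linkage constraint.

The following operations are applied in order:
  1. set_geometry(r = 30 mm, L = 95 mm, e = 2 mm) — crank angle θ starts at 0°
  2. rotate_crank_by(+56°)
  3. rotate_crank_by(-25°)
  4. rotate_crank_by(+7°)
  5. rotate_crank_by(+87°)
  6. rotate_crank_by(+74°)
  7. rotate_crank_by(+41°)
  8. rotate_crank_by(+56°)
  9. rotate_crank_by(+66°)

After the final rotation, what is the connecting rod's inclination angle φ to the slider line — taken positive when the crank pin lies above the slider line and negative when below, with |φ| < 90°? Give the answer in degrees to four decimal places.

set_geometry: r = 30 mm, L = 95 mm, e = 2 mm; θ ← 0°
rotate_crank_by(+56°): θ ← 0° +56° = 56°
rotate_crank_by(-25°): θ ← 56° -25° = 31°
rotate_crank_by(+7°): θ ← 31° +7° = 38°
rotate_crank_by(+87°): θ ← 38° +87° = 125°
rotate_crank_by(+74°): θ ← 125° +74° = 199°
rotate_crank_by(+41°): θ ← 199° +41° = 240°
rotate_crank_by(+56°): θ ← 240° +56° = 296°
rotate_crank_by(+66°): θ ← 296° +66° = 362°
crank pin P = (r cos θ, r sin θ) = (29.981725, 1.046985)
h = r sin θ − e = 1.046985 − 2 = -0.953015
sin φ = h / L = -0.953015 / 95 = -0.01003174
φ = arcsin(-0.01003174) = -0.574786°

-0.5748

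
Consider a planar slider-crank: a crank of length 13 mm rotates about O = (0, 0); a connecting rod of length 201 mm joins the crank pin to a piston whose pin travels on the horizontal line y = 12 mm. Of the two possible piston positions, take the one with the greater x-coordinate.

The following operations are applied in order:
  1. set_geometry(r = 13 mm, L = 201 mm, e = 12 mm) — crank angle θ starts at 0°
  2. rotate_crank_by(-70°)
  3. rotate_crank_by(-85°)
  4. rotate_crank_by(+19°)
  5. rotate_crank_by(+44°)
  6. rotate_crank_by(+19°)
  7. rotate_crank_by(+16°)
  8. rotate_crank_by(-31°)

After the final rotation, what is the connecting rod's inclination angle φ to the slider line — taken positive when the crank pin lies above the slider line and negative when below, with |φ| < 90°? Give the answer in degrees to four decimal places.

set_geometry: r = 13 mm, L = 201 mm, e = 12 mm; θ ← 0°
rotate_crank_by(-70°): θ ← 0° -70° = -70°
rotate_crank_by(-85°): θ ← -70° -85° = -155°
rotate_crank_by(+19°): θ ← -155° +19° = -136°
rotate_crank_by(+44°): θ ← -136° +44° = -92°
rotate_crank_by(+19°): θ ← -92° +19° = -73°
rotate_crank_by(+16°): θ ← -73° +16° = -57°
rotate_crank_by(-31°): θ ← -57° -31° = -88°
crank pin P = (r cos θ, r sin θ) = (0.453693, -12.992081)
h = r sin θ − e = -12.992081 − 12 = -24.992081
sin φ = h / L = -24.992081 / 201 = -0.12433871
φ = arcsin(-0.12433871) = -7.142569°

-7.1426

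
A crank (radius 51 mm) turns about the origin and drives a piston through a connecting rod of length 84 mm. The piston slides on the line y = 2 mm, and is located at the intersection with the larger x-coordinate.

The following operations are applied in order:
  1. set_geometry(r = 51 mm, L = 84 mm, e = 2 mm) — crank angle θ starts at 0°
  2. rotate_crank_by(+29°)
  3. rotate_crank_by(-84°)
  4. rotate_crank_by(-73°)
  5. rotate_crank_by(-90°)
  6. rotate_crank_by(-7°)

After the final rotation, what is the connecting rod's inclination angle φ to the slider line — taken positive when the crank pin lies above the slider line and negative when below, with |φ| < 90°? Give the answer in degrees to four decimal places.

23.9228

set_geometry: r = 51 mm, L = 84 mm, e = 2 mm; θ ← 0°
rotate_crank_by(+29°): θ ← 0° +29° = 29°
rotate_crank_by(-84°): θ ← 29° -84° = -55°
rotate_crank_by(-73°): θ ← -55° -73° = -128°
rotate_crank_by(-90°): θ ← -128° -90° = -218°
rotate_crank_by(-7°): θ ← -218° -7° = -225°
crank pin P = (r cos θ, r sin θ) = (-36.062446, 36.062446)
h = r sin θ − e = 36.062446 − 2 = 34.062446
sin φ = h / L = 34.062446 / 84 = 0.40550531
φ = arcsin(0.40550531) = 23.922796°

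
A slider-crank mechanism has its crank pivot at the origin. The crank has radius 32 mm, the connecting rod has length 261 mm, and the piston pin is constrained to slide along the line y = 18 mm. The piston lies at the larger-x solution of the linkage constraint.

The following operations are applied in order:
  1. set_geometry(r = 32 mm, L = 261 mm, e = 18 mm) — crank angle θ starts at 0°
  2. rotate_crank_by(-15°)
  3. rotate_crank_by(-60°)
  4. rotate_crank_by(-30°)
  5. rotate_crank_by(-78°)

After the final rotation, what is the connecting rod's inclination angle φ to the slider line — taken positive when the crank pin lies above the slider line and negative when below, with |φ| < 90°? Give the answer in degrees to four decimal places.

set_geometry: r = 32 mm, L = 261 mm, e = 18 mm; θ ← 0°
rotate_crank_by(-15°): θ ← 0° -15° = -15°
rotate_crank_by(-60°): θ ← -15° -60° = -75°
rotate_crank_by(-30°): θ ← -75° -30° = -105°
rotate_crank_by(-78°): θ ← -105° -78° = -183°
crank pin P = (r cos θ, r sin θ) = (-31.956145, 1.674751)
h = r sin θ − e = 1.674751 − 18 = -16.325249
sin φ = h / L = -16.325249 / 261 = -0.06254885
φ = arcsin(-0.06254885) = -3.586126°

-3.5861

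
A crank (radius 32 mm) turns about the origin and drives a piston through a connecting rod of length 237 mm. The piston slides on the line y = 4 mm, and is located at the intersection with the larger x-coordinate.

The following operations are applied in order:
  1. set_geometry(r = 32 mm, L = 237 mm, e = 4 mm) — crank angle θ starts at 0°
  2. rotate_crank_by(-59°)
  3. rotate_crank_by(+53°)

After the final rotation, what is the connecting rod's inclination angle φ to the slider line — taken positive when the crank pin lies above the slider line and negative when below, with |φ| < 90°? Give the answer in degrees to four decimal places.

set_geometry: r = 32 mm, L = 237 mm, e = 4 mm; θ ← 0°
rotate_crank_by(-59°): θ ← 0° -59° = -59°
rotate_crank_by(+53°): θ ← -59° +53° = -6°
crank pin P = (r cos θ, r sin θ) = (31.824701, -3.344911)
h = r sin θ − e = -3.344911 − 4 = -7.344911
sin φ = h / L = -7.344911 / 237 = -0.03099118
φ = arcsin(-0.03099118) = -1.775948°

-1.7759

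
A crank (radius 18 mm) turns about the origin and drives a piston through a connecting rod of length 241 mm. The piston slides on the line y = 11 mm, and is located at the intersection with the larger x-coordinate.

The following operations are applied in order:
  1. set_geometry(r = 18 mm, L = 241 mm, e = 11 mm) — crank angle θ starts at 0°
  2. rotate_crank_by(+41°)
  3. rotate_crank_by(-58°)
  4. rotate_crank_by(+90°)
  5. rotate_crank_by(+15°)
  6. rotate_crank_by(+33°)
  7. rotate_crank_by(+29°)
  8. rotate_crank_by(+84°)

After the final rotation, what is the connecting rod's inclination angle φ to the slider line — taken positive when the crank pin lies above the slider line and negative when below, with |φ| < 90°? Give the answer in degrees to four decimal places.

-6.0887

set_geometry: r = 18 mm, L = 241 mm, e = 11 mm; θ ← 0°
rotate_crank_by(+41°): θ ← 0° +41° = 41°
rotate_crank_by(-58°): θ ← 41° -58° = -17°
rotate_crank_by(+90°): θ ← -17° +90° = 73°
rotate_crank_by(+15°): θ ← 73° +15° = 88°
rotate_crank_by(+33°): θ ← 88° +33° = 121°
rotate_crank_by(+29°): θ ← 121° +29° = 150°
rotate_crank_by(+84°): θ ← 150° +84° = 234°
crank pin P = (r cos θ, r sin θ) = (-10.580135, -14.562306)
h = r sin θ − e = -14.562306 − 11 = -25.562306
sin φ = h / L = -25.562306 / 241 = -0.10606766
φ = arcsin(-0.10606766) = -6.088682°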